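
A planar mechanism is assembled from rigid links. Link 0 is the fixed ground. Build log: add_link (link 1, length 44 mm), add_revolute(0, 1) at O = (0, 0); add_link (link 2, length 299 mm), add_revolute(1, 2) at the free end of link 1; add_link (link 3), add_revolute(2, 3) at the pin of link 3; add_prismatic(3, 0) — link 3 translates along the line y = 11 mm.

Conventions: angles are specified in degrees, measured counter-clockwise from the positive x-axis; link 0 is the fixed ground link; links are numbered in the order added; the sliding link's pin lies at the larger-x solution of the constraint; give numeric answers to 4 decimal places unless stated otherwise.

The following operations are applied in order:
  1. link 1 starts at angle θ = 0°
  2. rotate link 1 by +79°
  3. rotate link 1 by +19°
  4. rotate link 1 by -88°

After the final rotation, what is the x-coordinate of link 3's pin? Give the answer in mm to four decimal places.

geometry: r = 44 mm, L = 299 mm, e = 11 mm; θ starts at 0°
rotate link 1 by +79°: θ ← 0° +79° = 79°
rotate link 1 by +19°: θ ← 79° +19° = 98°
rotate link 1 by -88°: θ ← 98° -88° = 10°
crank pin P = (r cos θ, r sin θ) = (43.331541, 7.640520)
h = r sin θ − e = 7.640520 − 11 = -3.359480
x = r cos θ + √(L² − h²) = 43.331541 + 298.981126 = 342.312667

342.3127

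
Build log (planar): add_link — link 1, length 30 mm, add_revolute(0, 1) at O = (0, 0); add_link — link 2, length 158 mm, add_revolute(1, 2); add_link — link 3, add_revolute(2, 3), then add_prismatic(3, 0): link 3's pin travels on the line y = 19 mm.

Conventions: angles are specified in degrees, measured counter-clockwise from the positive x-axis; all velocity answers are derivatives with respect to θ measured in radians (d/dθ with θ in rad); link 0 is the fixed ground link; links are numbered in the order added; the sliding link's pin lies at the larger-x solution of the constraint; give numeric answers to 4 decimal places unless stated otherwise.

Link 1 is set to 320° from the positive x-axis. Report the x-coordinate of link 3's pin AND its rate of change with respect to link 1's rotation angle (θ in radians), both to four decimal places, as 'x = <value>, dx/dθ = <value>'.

geometry: r = 30 mm, L = 158 mm, e = 19 mm
crank pin P = (r cos θ, r sin θ) = (22.981333, -19.283628)
h = r sin θ − e = -19.283628 − 19 = -38.283628
x = r cos θ + √(L² − h²) = 22.981333 + 153.291760 = 176.273094
dx/dθ = −r sin θ − h·r cos θ/√(L² − h²) (θ in radians; h = -38.283628) = 25.023068

x = 176.2731, dx/dθ = 25.0231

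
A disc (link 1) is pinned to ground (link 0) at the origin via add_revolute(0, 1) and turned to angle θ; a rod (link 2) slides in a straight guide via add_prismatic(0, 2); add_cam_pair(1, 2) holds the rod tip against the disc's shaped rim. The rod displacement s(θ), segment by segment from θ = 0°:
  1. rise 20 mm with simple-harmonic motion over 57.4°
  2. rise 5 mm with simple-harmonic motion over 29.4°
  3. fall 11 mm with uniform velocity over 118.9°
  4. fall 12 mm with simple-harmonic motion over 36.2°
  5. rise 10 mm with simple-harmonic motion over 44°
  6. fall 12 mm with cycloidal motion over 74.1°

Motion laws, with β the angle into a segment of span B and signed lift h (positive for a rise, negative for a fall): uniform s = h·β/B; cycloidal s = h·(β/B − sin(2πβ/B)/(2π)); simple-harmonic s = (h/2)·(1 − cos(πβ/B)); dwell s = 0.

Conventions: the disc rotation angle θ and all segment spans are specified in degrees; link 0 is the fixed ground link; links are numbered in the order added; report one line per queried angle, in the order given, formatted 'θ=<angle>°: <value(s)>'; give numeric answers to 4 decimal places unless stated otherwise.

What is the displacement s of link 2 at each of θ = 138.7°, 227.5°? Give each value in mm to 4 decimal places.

segment 1 (0° to 57.4°, simple-harmonic, h = 20) is passed completely: s = 0.0000 + (20) = 20.0000
segment 2 (57.4° to 86.8°, simple-harmonic, h = 5) is passed completely: s = 20.0000 + (5) = 25.0000
θ = 138.7° falls in segment 3 (86.8° to 205.7°, uniform, h = -11): β = 138.7 − 86.8 = 51.9°, B = 118.9°; Δs = -11·51.9/118.9 = -4.8015; s = 25.0000 − 4.8015 = 20.1985
segment 3 (86.8° to 205.7°, uniform, h = -11) is passed completely: s = 25.0000 + (-11) = 14.0000
θ = 227.5° falls in segment 4 (205.7° to 241.9°, simple-harmonic, h = -12): β = 227.5 − 205.7 = 21.8°, B = 36.2°; Δs = -12/2·(1 − cos(π·0.6022)) = -7.8937; s = 14.0000 − 7.8937 = 6.1063

θ=138.7°: 20.1985
θ=227.5°: 6.1063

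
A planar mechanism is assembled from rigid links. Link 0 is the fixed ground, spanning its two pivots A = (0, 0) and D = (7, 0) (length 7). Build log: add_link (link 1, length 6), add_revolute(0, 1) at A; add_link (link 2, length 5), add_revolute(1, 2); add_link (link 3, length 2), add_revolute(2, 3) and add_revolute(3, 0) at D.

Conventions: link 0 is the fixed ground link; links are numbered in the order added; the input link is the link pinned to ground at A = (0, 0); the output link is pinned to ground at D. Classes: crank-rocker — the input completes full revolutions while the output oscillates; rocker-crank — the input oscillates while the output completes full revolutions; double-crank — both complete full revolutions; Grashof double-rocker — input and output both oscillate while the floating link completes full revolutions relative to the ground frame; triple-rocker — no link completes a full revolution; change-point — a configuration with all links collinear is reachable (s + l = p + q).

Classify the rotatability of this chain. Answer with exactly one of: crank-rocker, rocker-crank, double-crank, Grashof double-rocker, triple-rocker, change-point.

lengths: ground=7, input=6, coupler=5, output=2
sorted: s=2 (shortest), l=7 (longest), p+q=11
s + l = 9 vs p + q = 11
s + l < p + q (Grashof) with shortest = output link → rocker-crank

rocker-crank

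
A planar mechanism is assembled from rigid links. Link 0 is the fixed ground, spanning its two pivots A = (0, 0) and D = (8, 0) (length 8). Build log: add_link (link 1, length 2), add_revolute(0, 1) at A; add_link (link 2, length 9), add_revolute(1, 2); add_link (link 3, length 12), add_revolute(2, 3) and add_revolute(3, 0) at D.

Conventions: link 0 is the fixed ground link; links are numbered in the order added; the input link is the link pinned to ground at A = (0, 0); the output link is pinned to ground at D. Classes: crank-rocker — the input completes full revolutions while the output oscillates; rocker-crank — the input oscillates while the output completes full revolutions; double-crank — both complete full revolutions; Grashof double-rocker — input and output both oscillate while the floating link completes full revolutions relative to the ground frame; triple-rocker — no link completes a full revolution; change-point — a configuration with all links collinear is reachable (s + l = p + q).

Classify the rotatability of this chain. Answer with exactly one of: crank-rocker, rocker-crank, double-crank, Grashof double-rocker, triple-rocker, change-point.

lengths: ground=8, input=2, coupler=9, output=12
sorted: s=2 (shortest), l=12 (longest), p+q=17
s + l = 14 vs p + q = 17
s + l < p + q (Grashof) with shortest = input link → crank-rocker

crank-rocker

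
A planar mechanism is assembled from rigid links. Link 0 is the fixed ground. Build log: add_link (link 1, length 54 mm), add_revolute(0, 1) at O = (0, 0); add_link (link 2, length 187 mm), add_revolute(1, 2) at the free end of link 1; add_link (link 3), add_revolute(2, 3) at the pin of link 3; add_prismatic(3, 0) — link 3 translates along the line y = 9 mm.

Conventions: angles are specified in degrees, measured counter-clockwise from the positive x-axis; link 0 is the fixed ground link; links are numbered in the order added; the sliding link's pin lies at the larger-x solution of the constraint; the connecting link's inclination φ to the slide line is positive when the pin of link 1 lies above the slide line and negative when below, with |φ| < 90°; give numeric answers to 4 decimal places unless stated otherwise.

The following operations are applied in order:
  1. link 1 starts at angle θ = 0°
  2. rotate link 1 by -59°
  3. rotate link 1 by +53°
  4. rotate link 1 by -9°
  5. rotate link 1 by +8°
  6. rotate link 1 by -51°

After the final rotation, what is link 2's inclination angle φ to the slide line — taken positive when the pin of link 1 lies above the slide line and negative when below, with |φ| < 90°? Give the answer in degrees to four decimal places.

geometry: r = 54 mm, L = 187 mm, e = 9 mm; θ starts at 0°
rotate link 1 by -59°: θ ← 0° -59° = -59°
rotate link 1 by +53°: θ ← -59° +53° = -6°
rotate link 1 by -9°: θ ← -6° -9° = -15°
rotate link 1 by +8°: θ ← -15° +8° = -7°
rotate link 1 by -51°: θ ← -7° -51° = -58°
h = r sin θ − e = -45.794597 − 9 = -54.794597
sin φ = h / L = -54.794597 / 187 = -0.29301924
φ = arcsin(-0.29301924) = -17.038800°

-17.0388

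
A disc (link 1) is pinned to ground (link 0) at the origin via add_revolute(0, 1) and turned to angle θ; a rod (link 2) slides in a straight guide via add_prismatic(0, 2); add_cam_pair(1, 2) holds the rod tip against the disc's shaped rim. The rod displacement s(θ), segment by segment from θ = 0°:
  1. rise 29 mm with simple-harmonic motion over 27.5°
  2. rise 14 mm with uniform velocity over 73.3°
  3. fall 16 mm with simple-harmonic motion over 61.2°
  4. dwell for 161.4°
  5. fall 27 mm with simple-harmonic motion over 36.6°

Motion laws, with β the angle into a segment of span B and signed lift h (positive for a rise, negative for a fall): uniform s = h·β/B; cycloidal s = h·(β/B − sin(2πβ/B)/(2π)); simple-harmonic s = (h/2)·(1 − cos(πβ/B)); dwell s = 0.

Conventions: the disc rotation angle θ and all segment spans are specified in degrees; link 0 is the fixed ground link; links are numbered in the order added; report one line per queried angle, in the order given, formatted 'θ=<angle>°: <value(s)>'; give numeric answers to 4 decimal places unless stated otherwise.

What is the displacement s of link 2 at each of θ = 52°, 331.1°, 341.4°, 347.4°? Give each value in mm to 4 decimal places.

segment 1 (0° to 27.5°, simple-harmonic, h = 29) is passed completely: s = 0.0000 + (29) = 29.0000
θ = 52° falls in segment 2 (27.5° to 100.8°, uniform, h = 14): β = 52 − 27.5 = 24.5°, B = 73.3°; Δs = 14·24.5/73.3 = 4.6794; s = 29.0000 + 4.6794 = 33.6794
segment 2 (27.5° to 100.8°, uniform, h = 14) is passed completely: s = 29.0000 + (14) = 43.0000
segment 3 (100.8° to 162°, simple-harmonic, h = -16) is passed completely: s = 43.0000 + (-16) = 27.0000
segment 4 (162° to 323.4°, dwell): s unchanged at 27.0000
θ = 331.1° falls in segment 5 (323.4° to 360°, simple-harmonic, h = -27): β = 331.1 − 323.4 = 7.7°, B = 36.6°; Δs = -27/2·(1 − cos(π·0.2104)) = -2.8429; s = 27.0000 − 2.8429 = 24.1571
θ = 341.4° falls in segment 5 (323.4° to 360°, simple-harmonic, h = -27): β = 341.4 − 323.4 = 18°, B = 36.6°; Δs = -27/2·(1 − cos(π·0.4918)) = -13.1524; s = 27.0000 − 13.1524 = 13.8476
θ = 347.4° falls in segment 5 (323.4° to 360°, simple-harmonic, h = -27): β = 347.4 − 323.4 = 24°, B = 36.6°; Δs = -27/2·(1 − cos(π·0.6557)) = -19.8447; s = 27.0000 − 19.8447 = 7.1553

θ=52°: 33.6794
θ=331.1°: 24.1571
θ=341.4°: 13.8476
θ=347.4°: 7.1553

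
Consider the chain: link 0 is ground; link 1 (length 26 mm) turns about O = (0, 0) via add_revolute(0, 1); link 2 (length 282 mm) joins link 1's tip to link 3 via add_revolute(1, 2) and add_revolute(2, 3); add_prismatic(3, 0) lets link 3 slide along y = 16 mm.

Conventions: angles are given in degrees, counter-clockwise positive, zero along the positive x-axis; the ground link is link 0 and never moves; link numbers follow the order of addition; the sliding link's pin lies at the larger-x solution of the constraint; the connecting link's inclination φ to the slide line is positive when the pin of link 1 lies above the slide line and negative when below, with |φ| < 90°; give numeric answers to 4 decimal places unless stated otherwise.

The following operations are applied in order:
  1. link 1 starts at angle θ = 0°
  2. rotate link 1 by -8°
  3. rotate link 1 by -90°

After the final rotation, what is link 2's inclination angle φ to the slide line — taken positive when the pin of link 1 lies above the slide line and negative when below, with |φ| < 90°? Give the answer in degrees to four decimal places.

geometry: r = 26 mm, L = 282 mm, e = 16 mm; θ starts at 0°
rotate link 1 by -8°: θ ← 0° -8° = -8°
rotate link 1 by -90°: θ ← -8° -90° = -98°
h = r sin θ − e = -25.746970 − 16 = -41.746970
sin φ = h / L = -41.746970 / 282 = -0.14803890
φ = arcsin(-0.14803890) = -8.513295°

-8.5133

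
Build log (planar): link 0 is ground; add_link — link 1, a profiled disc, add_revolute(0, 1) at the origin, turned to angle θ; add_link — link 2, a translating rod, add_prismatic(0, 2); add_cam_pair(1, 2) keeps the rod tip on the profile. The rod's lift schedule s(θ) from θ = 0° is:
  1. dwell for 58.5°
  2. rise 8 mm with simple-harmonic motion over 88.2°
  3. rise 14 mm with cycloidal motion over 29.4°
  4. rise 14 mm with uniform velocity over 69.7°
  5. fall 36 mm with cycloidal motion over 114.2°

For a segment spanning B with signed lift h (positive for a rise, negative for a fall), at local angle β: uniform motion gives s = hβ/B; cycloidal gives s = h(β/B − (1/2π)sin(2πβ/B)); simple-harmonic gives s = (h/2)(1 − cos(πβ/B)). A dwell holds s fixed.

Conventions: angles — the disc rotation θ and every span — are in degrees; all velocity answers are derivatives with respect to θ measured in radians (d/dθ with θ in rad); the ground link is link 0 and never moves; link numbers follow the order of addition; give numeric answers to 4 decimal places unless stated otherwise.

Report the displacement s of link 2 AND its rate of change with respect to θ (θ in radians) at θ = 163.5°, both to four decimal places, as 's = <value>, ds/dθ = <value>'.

seg 1 [0°–58.5°] dwell: s stays 0.0000
seg 2 [58.5°–146.7°] simple-harmonic, h=8: full span → s += 8 → s = 8.0000
seg 3 [146.7°–176.1°] cycloidal, h=14: θ=163.5° here. β=16.8, B=29.4. 14·(0.5714 − sin(2π·0.5714)/(2π)) = 8.9668 → s = 16.9668
velocity in seg [146.7°–176.1°] (cycloidal), θ in radians: β = 16.8° = 0.2932 rad, B = 29.4° = 0.5131 rad; ds/dθ = (h/B)(1 − cos(2πβ/B)) = (14/0.5131)(1 − cos(2π·0.5714)) = 51.865473 mm/rad

s = 16.9668, ds/dθ = 51.8655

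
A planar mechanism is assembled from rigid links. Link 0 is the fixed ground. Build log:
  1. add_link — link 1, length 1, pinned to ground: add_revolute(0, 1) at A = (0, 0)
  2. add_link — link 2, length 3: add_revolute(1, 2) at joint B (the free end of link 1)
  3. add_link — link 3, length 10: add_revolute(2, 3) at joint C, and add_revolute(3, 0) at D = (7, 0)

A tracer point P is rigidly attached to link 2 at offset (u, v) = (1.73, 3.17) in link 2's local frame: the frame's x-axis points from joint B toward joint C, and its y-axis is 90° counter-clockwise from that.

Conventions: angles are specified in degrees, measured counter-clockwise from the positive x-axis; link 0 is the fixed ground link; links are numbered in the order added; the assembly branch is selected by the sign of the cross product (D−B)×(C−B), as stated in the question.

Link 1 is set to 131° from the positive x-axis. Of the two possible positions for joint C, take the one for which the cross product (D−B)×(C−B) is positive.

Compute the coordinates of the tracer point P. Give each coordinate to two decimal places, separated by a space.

A=(0,0), D=(7.00,0)
B = A + 1.00·(cos131°, sin131°) = (-0.6561, 0.7547)
|BD| = 7.6932
circle(B,3.00) ∩ circle(D,10.00): a=-2.0678, h=2.1736
  candidates: C₊=(-2.5006,3.1206) cross=16.722; C₋=(-2.9271,-1.2055) cross=-16.722
  branch + wants cross > 0 → take C=(-2.5006,3.1206) (cross=16.722)
ex = (C−B)/|BC| = (-0.6149,0.7886); ey = (-0.7886,-0.6149)
P = B + 1.73·ex + 3.17·ey = (-4.2198,0.1700)

-4.22 0.17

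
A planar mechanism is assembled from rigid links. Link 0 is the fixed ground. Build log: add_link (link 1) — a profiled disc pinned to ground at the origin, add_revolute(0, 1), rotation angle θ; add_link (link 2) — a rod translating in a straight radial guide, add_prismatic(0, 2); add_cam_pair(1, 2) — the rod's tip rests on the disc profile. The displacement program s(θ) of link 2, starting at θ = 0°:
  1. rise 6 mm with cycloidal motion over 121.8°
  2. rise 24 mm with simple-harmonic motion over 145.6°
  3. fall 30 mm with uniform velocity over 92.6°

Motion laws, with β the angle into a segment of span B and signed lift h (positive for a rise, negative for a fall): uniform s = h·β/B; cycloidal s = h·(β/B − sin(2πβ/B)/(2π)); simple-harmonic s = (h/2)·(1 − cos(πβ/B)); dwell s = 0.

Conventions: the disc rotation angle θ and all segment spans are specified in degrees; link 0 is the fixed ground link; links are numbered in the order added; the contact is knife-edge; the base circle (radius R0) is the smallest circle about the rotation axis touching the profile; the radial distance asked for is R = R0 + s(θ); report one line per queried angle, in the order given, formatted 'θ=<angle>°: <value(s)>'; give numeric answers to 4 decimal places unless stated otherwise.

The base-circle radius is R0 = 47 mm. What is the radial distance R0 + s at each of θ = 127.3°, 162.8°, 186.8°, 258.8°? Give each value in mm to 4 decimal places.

seg 1 [0°–121.8°] cycloidal, h=6: full span → s += 6 → s = 6.0000
seg 2 [121.8°–267.4°] simple-harmonic, h=24: θ=127.3° here. β=5.5, B=145.6. 24/2·(1 − cos(π·0.0378)) = 0.0844 → s = 6.0844
seg 2 [121.8°–267.4°] simple-harmonic, h=24: θ=162.8° here. β=41, B=145.6. 24/2·(1 − cos(π·0.2816)) = 4.3973 → s = 10.3973
seg 2 [121.8°–267.4°] simple-harmonic, h=24: θ=186.8° here. β=65, B=145.6. 24/2·(1 − cos(π·0.4464)) = 9.9899 → s = 15.9899
seg 2 [121.8°–267.4°] simple-harmonic, h=24: θ=258.8° here. β=137, B=145.6. 24/2·(1 − cos(π·0.9409)) = 23.7940 → s = 29.7940
θ=127.3°: R = R0 + s = 47 + 6.0844 = 53.0844
θ=162.8°: R = R0 + s = 47 + 10.3973 = 57.3973
θ=186.8°: R = R0 + s = 47 + 15.9899 = 62.9899
θ=258.8°: R = R0 + s = 47 + 29.7940 = 76.7940

θ=127.3°: 53.0844
θ=162.8°: 57.3973
θ=186.8°: 62.9899
θ=258.8°: 76.7940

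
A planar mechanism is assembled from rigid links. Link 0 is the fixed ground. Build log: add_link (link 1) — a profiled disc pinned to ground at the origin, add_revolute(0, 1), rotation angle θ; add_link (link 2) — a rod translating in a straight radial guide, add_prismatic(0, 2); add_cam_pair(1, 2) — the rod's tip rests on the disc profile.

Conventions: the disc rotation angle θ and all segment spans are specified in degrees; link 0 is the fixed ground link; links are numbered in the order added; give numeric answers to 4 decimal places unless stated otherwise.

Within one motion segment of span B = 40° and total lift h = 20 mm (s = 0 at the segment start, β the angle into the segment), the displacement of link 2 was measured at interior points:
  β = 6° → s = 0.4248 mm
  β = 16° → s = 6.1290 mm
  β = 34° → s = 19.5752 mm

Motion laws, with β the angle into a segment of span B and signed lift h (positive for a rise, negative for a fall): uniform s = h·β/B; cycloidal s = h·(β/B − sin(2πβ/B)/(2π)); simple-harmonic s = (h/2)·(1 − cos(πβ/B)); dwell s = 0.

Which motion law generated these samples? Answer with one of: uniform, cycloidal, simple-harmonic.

candidates at β/B = r: uniform s = h·r (linear in β); cycloidal s = h·(r − sin(2πr)/(2π)); simple-harmonic s = (h/2)(1 − cos(πr))
β=6°: printed 0.4248 | uniform 3.0000, cycloidal 0.4248, simple-harmonic 1.0899
β=16°: printed 6.1290 | uniform 8.0000, cycloidal 6.1290, simple-harmonic 6.9098
β=34°: printed 19.5752 | uniform 17.0000, cycloidal 19.5752, simple-harmonic 18.9101
only one law matches every sample → cycloidal

cycloidal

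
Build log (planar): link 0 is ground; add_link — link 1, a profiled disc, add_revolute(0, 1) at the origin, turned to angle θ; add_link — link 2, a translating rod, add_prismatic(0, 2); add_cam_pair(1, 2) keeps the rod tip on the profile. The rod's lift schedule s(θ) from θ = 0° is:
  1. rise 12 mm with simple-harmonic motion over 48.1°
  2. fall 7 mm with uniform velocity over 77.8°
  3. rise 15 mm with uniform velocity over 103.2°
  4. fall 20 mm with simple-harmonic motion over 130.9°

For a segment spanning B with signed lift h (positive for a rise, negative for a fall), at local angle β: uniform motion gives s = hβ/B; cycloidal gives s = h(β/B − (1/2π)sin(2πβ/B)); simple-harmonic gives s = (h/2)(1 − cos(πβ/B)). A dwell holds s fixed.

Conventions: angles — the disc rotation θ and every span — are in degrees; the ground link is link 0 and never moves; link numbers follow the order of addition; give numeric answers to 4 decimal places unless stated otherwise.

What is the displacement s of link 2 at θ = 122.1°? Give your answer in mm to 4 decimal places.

seg 1 [0°–48.1°] simple-harmonic, h=12: full span → s += 12 → s = 12.0000
seg 2 [48.1°–125.9°] uniform, h=-7: θ=122.1° here. β=74, B=77.8. -7·74/77.8 = -6.6581 → s = 5.3419

5.3419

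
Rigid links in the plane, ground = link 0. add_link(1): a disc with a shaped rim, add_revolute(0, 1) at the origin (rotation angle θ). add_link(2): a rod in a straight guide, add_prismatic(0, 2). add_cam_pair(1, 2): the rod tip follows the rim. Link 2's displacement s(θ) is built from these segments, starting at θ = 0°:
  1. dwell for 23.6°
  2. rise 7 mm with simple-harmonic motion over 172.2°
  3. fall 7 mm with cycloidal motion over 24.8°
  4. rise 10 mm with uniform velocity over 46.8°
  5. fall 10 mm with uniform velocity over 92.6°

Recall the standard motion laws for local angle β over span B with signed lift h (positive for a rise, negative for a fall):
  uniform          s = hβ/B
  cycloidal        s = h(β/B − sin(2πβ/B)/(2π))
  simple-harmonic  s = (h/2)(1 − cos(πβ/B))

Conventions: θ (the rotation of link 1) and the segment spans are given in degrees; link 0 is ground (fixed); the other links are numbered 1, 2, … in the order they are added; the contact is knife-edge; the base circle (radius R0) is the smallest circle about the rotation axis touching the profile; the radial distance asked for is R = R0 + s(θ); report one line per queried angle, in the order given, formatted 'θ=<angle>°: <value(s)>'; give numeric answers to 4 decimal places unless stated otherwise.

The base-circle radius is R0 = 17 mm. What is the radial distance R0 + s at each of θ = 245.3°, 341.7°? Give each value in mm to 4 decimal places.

segment 1 (0° to 23.6°, dwell): s unchanged at 0.0000
segment 2 (23.6° to 195.8°, simple-harmonic, h = 7) is passed completely: s = 0.0000 + (7) = 7.0000
segment 3 (195.8° to 220.6°, cycloidal, h = -7) is passed completely: s = 7.0000 + (-7) = 0.0000
θ = 245.3° falls in segment 4 (220.6° to 267.4°, uniform, h = 10): β = 245.3 − 220.6 = 24.7°, B = 46.8°; Δs = 10·24.7/46.8 = 5.2778; s = 0.0000 + 5.2778 = 5.2778
segment 4 (220.6° to 267.4°, uniform, h = 10) is passed completely: s = 0.0000 + (10) = 10.0000
θ = 341.7° falls in segment 5 (267.4° to 360°, uniform, h = -10): β = 341.7 − 267.4 = 74.3°, B = 92.6°; Δs = -10·74.3/92.6 = -8.0238; s = 10.0000 − 8.0238 = 1.9762
θ=245.3°: R = R0 + s = 17 + 5.2778 = 22.2778
θ=341.7°: R = R0 + s = 17 + 1.9762 = 18.9762

θ=245.3°: 22.2778
θ=341.7°: 18.9762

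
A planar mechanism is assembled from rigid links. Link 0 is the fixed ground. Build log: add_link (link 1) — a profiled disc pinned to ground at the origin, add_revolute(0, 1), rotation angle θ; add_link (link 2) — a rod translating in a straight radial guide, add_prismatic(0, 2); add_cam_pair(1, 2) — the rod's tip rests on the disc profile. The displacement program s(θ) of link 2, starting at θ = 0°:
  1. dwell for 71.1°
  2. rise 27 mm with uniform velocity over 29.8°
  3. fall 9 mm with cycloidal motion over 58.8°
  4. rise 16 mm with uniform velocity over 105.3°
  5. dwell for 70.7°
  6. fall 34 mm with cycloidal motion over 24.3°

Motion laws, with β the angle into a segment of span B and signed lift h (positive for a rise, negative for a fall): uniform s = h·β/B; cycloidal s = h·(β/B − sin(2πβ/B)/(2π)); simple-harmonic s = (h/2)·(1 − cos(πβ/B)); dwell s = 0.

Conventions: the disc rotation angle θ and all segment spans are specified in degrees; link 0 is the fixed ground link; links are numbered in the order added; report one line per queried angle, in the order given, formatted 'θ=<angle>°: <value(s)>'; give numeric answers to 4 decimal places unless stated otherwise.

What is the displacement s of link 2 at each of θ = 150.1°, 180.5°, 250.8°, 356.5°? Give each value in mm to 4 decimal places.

seg 1 [0°–71.1°] dwell: s stays 0.0000
seg 2 [71.1°–100.9°] uniform, h=27: full span → s += 27 → s = 27.0000
seg 3 [100.9°–159.7°] cycloidal, h=-9: θ=150.1° here. β=49.2, B=58.8. -9·(0.8367 − sin(2π·0.8367)/(2π)) = -8.7555 → s = 18.2445
seg 3 [100.9°–159.7°] cycloidal, h=-9: full span → s += -9 → s = 18.0000
seg 4 [159.7°–265°] uniform, h=16: θ=180.5° here. β=20.8, B=105.3. 16·20.8/105.3 = 3.1605 → s = 21.1605
seg 4 [159.7°–265°] uniform, h=16: θ=250.8° here. β=91.1, B=105.3. 16·91.1/105.3 = 13.8424 → s = 31.8424
seg 4 [159.7°–265°] uniform, h=16: full span → s += 16 → s = 34.0000
seg 5 [265°–335.7°] dwell: s stays 34.0000
seg 6 [335.7°–360°] cycloidal, h=-34: θ=356.5° here. β=20.8, B=24.3. -34·(0.8560 − sin(2π·0.8560)/(2π)) = -33.3584 → s = 0.6416

θ=150.1°: 18.2445
θ=180.5°: 21.1605
θ=250.8°: 31.8424
θ=356.5°: 0.6416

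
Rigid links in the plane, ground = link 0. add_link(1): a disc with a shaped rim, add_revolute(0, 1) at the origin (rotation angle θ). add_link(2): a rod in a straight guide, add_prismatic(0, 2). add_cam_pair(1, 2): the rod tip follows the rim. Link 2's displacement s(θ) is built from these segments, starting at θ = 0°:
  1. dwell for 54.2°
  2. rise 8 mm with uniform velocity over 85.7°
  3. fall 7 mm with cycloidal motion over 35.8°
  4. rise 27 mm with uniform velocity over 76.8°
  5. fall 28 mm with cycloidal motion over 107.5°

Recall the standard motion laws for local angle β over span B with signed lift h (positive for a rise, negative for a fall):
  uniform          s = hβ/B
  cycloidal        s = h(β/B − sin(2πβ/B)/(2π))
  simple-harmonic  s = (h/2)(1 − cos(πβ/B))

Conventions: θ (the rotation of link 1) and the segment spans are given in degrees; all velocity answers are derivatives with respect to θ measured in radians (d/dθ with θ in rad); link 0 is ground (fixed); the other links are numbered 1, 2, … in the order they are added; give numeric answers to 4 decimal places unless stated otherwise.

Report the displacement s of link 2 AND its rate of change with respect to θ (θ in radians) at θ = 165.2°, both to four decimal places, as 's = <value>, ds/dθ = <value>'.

segment 1 (0° to 54.2°, dwell): s unchanged at 0.0000
segment 2 (54.2° to 139.9°, uniform, h = 8) is passed completely: s = 0.0000 + (8) = 8.0000
θ = 165.2° falls in segment 3 (139.9° to 175.7°, cycloidal, h = -7): β = 165.2 − 139.9 = 25.3°, B = 35.8°; Δs = -7·(0.7067 − sin(2π·0.7067)/(2π)) = -6.0200; s = 8.0000 − 6.0200 = 1.9800
velocity in seg [139.9°–175.7°] (cycloidal), θ in radians: β = 25.3° = 0.4416 rad, B = 35.8° = 0.6248 rad; ds/dθ = (h/B)(1 − cos(2πβ/B)) = ((-7)/0.6248)(1 − cos(2π·0.7067)) = -14.213292 mm/rad

s = 1.9800, ds/dθ = -14.2133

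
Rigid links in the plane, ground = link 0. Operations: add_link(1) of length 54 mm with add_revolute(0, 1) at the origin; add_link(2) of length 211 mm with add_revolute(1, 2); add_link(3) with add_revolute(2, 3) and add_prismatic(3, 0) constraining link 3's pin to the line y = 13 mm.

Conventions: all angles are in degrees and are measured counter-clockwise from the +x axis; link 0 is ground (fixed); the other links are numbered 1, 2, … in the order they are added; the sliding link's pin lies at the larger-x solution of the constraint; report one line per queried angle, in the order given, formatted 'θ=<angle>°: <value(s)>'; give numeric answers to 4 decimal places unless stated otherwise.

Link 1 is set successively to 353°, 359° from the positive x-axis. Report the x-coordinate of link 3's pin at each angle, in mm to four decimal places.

geometry: r = 54 mm, L = 211 mm, e = 13 mm
θ=353°: crank pin P = (r cos θ, r sin θ) = (53.597492, -6.580945)
θ=353°: h = r sin θ − e = -6.580945 − 13 = -19.580945
θ=353°: x = r cos θ + √(L² − h²) = 53.597492 + 210.089473 = 263.686965
θ=359°: crank pin P = (r cos θ, r sin θ) = (53.991776, -0.942430)
θ=359°: h = r sin θ − e = -0.942430 − 13 = -13.942430
θ=359°: x = r cos θ + √(L² − h²) = 53.991776 + 210.538853 = 264.530629

θ=353°: 263.6870
θ=359°: 264.5306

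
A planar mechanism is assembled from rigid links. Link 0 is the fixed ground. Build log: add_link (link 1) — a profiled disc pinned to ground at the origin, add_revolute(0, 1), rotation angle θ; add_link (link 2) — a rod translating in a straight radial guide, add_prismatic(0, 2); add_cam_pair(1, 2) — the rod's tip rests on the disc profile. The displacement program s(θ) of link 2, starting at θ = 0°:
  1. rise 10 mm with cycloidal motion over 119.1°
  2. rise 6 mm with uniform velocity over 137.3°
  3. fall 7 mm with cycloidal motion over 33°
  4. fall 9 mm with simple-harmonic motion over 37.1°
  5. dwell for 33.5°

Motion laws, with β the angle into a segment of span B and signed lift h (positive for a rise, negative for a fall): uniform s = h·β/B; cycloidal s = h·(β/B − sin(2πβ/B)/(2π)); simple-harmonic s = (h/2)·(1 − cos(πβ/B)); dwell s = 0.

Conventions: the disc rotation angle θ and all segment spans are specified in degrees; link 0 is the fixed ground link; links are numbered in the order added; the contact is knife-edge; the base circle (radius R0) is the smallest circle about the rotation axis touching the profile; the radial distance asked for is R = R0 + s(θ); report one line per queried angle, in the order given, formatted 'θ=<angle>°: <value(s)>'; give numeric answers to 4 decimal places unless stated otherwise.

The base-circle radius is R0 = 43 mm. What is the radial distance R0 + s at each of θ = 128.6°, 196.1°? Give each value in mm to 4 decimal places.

seg 1 [0°–119.1°] cycloidal, h=10: full span → s += 10 → s = 10.0000
seg 2 [119.1°–256.4°] uniform, h=6: θ=128.6° here. β=9.5, B=137.3. 6·9.5/137.3 = 0.4151 → s = 10.4151
seg 2 [119.1°–256.4°] uniform, h=6: θ=196.1° here. β=77, B=137.3. 6·77/137.3 = 3.3649 → s = 13.3649
θ=128.6°: R = R0 + s = 43 + 10.4151 = 53.4151
θ=196.1°: R = R0 + s = 43 + 13.3649 = 56.3649

θ=128.6°: 53.4151
θ=196.1°: 56.3649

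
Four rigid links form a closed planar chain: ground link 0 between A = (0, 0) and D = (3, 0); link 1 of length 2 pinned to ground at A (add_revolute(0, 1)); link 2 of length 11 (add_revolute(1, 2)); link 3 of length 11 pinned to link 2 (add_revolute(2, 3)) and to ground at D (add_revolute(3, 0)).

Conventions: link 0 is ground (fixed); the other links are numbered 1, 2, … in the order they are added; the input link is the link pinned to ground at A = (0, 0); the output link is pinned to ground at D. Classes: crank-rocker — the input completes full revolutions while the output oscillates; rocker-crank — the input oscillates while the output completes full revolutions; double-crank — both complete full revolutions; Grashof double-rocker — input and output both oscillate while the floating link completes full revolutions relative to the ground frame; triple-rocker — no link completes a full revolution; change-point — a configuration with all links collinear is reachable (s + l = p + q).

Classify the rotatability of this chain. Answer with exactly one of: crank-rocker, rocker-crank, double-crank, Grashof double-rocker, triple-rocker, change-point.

lengths: ground=3, input=2, coupler=11, output=11
sorted: s=2 (shortest), l=11 (longest), p+q=14
s + l = 13 vs p + q = 14
s + l < p + q (Grashof) with shortest = input link → crank-rocker

crank-rocker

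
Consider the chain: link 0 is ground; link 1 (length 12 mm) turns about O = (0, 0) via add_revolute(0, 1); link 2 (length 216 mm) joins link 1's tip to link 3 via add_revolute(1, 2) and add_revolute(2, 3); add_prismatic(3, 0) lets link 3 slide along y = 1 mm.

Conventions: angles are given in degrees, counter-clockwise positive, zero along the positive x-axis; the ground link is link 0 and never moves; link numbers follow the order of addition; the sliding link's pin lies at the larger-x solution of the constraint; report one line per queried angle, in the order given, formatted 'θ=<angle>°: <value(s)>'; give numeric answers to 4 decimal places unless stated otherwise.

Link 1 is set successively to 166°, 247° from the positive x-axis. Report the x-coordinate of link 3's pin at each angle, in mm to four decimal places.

geometry: r = 12 mm, L = 216 mm, e = 1 mm
θ=166°: crank pin P = (r cos θ, r sin θ) = (-11.643549, 2.903063)
θ=166°: h = r sin θ − e = 2.903063 − 1 = 1.903063
θ=166°: x = r cos θ + √(L² − h²) = -11.643549 + 215.991616 = 204.348068
θ=247°: crank pin P = (r cos θ, r sin θ) = (-4.688774, -11.046058)
θ=247°: h = r sin θ − e = -11.046058 − 1 = -12.046058
θ=247°: x = r cos θ + √(L² − h²) = -4.688774 + 215.663841 = 210.975068

θ=166°: 204.3481
θ=247°: 210.9751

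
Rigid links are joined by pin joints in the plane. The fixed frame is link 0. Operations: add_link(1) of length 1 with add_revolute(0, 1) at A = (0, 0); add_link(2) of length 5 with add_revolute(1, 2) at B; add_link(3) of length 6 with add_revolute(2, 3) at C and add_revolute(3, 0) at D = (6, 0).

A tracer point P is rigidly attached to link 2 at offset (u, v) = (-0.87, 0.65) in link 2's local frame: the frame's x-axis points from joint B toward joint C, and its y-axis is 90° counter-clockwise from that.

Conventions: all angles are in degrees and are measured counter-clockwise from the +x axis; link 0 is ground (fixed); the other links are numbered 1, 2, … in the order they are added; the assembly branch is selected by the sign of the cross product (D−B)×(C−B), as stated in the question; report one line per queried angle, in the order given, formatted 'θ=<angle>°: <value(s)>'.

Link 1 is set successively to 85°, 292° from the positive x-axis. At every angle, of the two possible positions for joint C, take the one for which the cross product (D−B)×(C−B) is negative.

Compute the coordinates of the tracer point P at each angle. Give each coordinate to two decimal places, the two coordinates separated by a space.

A=(0,0), D=(6.00,0)
θ=85°: B = A + 1.00·(cos85°, sin85°) = (0.0872, 0.9962)
θ=85°: |BD| = 5.9962
θ=85°: circle(B,5.00) ∩ circle(D,6.00): a=2.0808, h=4.5464
θ=85°:   candidates: C₊=(2.8944,5.1337) cross=27.261; C₋=(1.3837,-3.8328) cross=-27.261
θ=85°:   branch - wants cross < 0 → take C=(1.3837,-3.8328) (cross=-27.261)
θ=85°: ex = (C−B)/|BC| = (0.2593,-0.9658); ey = (0.9658,0.2593)
θ=85°: P = B + -0.87·ex + 0.65·ey = (0.4893,2.0050)
θ=292°: B = A + 1.00·(cos292°, sin292°) = (0.3746, -0.9272)
θ=292°: |BD| = 5.7013
θ=292°: circle(B,5.00) ∩ circle(D,6.00): a=1.8860, h=4.6307
θ=292°:   candidates: C₊=(1.4824,3.9486) cross=26.401; C₋=(2.9885,-5.1895) cross=-26.401
θ=292°:   branch - wants cross < 0 → take C=(2.9885,-5.1895) (cross=-26.401)
θ=292°: ex = (C−B)/|BC| = (0.5228,-0.8525); ey = (0.8525,0.5228)
θ=292°: P = B + -0.87·ex + 0.65·ey = (0.4739,0.1543)

θ=85°: 0.49 2.00
θ=292°: 0.47 0.15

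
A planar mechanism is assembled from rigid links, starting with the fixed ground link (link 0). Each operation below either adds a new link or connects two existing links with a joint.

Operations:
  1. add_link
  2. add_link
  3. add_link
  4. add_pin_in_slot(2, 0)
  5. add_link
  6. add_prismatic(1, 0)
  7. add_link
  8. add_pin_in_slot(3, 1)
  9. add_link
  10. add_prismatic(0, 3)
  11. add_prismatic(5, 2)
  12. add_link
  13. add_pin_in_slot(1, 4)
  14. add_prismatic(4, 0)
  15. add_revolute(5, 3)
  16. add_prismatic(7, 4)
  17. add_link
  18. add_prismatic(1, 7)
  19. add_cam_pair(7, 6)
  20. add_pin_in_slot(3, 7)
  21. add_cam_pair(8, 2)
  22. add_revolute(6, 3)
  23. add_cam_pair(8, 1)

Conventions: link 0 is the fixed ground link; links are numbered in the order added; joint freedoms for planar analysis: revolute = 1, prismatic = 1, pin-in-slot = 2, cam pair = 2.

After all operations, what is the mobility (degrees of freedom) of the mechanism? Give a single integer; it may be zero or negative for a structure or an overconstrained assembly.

ground; <1,0,0>
#1 <2,0,0>
#2 <3,0,0>
#3 <4,0,0>
PS:2↔0 J2 <4,0,1>
#4 <5,0,1>
P:1↔0 J1 <5,1,1>
#5 <6,1,1>
PS:3↔1 J2 <6,1,2>
#6 <7,1,2>
P:0↔3 J1 <7,2,2>
P:5↔2 J1 <7,3,2>
#7 <8,3,2>
PS:1↔4 J2 <8,3,3>
P:4↔0 J1 <8,4,3>
R:5↔3 J1 <8,5,3>
P:7↔4 J1 <8,6,3>
#8 <9,6,3>
P:1↔7 J1 <9,7,3>
C:7↔6 J2 <9,7,4>
PS:3↔7 J2 <9,7,5>
C:8↔2 J2 <9,7,6>
R:6↔3 J1 <9,8,6>
C:8↔1 J2 <9,8,7>
3×8 − 2×8 − 1×7 = 1

M = 1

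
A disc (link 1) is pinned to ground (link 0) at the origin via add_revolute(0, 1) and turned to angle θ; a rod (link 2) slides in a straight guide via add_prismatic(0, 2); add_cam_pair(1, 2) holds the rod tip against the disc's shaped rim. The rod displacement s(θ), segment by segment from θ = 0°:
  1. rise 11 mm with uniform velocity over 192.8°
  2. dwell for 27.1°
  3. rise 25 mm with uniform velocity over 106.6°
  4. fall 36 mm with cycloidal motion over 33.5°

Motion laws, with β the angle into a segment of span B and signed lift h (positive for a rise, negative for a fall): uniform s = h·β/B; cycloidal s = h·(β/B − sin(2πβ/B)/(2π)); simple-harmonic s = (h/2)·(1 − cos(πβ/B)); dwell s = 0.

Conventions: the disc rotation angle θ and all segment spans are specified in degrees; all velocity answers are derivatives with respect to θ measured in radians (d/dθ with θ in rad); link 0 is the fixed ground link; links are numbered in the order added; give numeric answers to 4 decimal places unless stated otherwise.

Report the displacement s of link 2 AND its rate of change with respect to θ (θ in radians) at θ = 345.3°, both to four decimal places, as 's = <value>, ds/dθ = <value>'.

segment 1 (0° to 192.8°, uniform, h = 11) is passed completely: s = 0.0000 + (11) = 11.0000
segment 2 (192.8° to 219.9°, dwell): s unchanged at 11.0000
segment 3 (219.9° to 326.5°, uniform, h = 25) is passed completely: s = 11.0000 + (25) = 36.0000
θ = 345.3° falls in segment 4 (326.5° to 360°, cycloidal, h = -36): β = 345.3 − 326.5 = 18.8°, B = 33.5°; Δs = -36·(0.5612 − sin(2π·0.5612)/(2π)) = -22.3521; s = 36.0000 − 22.3521 = 13.6479
velocity in seg [326.5°–360°] (cycloidal), θ in radians: β = 18.8° = 0.3281 rad, B = 33.5° = 0.5847 rad; ds/dθ = (h/B)(1 − cos(2πβ/B)) = ((-36)/0.5847)(1 − cos(2π·0.5612)) = -118.647738 mm/rad

s = 13.6479, ds/dθ = -118.6477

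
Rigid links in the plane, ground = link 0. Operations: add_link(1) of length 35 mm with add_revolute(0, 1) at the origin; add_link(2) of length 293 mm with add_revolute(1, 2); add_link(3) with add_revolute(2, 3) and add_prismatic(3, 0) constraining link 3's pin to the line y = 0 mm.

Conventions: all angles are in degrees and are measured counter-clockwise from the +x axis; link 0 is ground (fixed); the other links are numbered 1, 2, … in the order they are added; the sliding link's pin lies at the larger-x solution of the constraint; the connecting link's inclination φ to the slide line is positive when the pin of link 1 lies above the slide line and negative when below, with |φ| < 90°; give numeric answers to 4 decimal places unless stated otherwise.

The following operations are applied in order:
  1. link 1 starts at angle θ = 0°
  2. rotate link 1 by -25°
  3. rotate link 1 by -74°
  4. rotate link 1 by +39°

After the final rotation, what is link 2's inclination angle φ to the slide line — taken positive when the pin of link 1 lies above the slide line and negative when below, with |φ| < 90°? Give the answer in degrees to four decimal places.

geometry: r = 35 mm, L = 293 mm, e = 0 mm; θ starts at 0°
rotate link 1 by -25°: θ ← 0° -25° = -25°
rotate link 1 by -74°: θ ← -25° -74° = -99°
rotate link 1 by +39°: θ ← -99° +39° = -60°
h = r sin θ − e = -30.310889 − 0 = -30.310889
sin φ = h / L = -30.310889 / 293 = -0.10345013
φ = arcsin(-0.10345013) = -5.937879°

-5.9379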